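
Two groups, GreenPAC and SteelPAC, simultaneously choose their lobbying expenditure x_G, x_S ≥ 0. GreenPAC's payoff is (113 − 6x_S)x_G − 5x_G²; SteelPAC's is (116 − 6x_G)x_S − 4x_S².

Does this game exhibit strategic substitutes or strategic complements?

strategic substitutes

Expanding GreenPAC's payoff: 113x_G − 6x_Sx_G − 5x_G².
∂π/∂x_G = 113 − 6x_S − 10x_G = 0, so x_G = 11.3 − 0.6x_S.
The best-response slope dx_G/dx_S = −0.6 < 0: the reaction function is downward-sloping, so the choices are strategic substitutes.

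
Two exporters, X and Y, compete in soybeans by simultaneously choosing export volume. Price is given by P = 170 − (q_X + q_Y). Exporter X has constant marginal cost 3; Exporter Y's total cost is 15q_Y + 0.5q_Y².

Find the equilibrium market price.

72.2

Exporter X's profit: π = q_X(170 − (q_X + q_Y)) − 3q_X.
∂π/∂q_X = 167 − 2q_X − q_Y = 0, so q_X = 83.5 − 0.5q_Y.
For Y: ∂π/∂q_Y = 155 − 3q_Y − q_X = 0 ⇒ q_Y = 155/3 − (1/3)q_X.
Solving the two reaction functions simultaneously: (1 − (−0.5)(−1/3))q_X = 83.5 − 0.5·(155/3), so (5/6)q_X = 173/3 and q_X = 69.2.
Then q_Y = 155/3 − (1/3)·69.2 = 28.6.
Equilibrium price: P = 170 − 97.8 = 72.2.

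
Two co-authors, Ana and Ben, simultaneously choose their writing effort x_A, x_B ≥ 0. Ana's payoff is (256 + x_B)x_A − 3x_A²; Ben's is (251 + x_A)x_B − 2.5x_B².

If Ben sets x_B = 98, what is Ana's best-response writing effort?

59

Expanding Ana's payoff: 256x_A + x_Bx_A − 3x_A².
∂π/∂x_A = 256 + x_B − 6x_A = 0, so x_A = 128/3 + (1/6)x_B.
At x_B = 98: x_A = 128/3 + (1/6)·98 = 59.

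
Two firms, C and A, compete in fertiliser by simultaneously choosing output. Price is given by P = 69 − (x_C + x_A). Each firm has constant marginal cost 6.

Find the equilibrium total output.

Firm C's profit: π = x_C(69 − (x_C + x_A)) − 6x_C.
∂π/∂x_C = 63 − 2x_C − x_A = 0, so x_C = 31.5 − 0.5x_A.
By symmetry x_A = x_C; substituting into the reaction function, 1.5x_C = 31.5 and x_C = 21.
Total output: 21 + 21 = 42.

42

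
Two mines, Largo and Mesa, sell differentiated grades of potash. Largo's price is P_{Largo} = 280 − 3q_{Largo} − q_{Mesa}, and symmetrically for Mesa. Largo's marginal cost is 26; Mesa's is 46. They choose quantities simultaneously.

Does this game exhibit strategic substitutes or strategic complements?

Mine Largo's profit: π = q_{Largo}(280 − 3q_{Largo} − q_{Mesa}) − 26q_{Largo}.
∂π/∂q_{Largo} = 254 − 6q_{Largo} − q_{Mesa} = 0 ⇒ q_{Largo} = 127/3 − (1/6)q_{Mesa}.
The best-response slope dq_{Largo}/dq_{Mesa} = −1/6 < 0: the reaction function is downward-sloping, so the choices are strategic substitutes.

strategic substitutes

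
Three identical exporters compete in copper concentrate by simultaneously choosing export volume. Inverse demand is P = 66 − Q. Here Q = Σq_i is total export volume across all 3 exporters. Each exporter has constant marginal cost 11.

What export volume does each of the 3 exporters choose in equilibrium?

13.75

A representative exporter's profit is π_i = q_i(66 − Q) − 11q_i, with Q = q_i + Σ_{j≠i} q_j.
First-order condition: 55 − 2q_i − Σ_{j≠i} q_j = 0.
In a symmetric equilibrium every exporter chooses the same q, so Σ_{j≠i} q_j = 2q. The condition becomes 55 − 4q = 0, giving q = 55/4 = 13.75.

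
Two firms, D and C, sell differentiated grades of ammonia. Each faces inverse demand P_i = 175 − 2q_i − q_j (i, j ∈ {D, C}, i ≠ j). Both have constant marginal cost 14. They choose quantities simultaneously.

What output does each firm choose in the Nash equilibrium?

32.2

Firm D's profit: π = q_D(175 − 2q_D − q_C) − 14q_D.
∂π/∂q_D = 161 − 4q_D − q_C = 0 ⇒ q_D = 40.25 − 0.25q_C.
The game is symmetric, so in equilibrium q_C = q_D: the reaction function gives 1.25q_D = 40.25, hence q_D = 32.2.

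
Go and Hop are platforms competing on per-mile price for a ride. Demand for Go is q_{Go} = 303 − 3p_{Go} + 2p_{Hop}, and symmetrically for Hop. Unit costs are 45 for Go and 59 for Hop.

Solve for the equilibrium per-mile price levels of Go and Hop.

Go's profit: π = (p_{Go} − 45)(303 − 3p_{Go} + 2p_{Hop}).
∂π/∂p_{Go} = 438 − 6p_{Go} + 2p_{Hop} = 0 ⇒ p_{Go} = 73 + (1/3)p_{Hop}.
Similarly p_{Hop} = 80 + (1/3)p_{Go}.
Solving the two reaction functions simultaneously: (1 − (1/3)(1/3))p_{Go} = 73 + (1/3)·80, so (8/9)p_{Go} = 299/3 and p_{Go} = 112.125.
Then p_{Hop} = 80 + (1/3)·112.125 = 117.375.

112.125, 117.375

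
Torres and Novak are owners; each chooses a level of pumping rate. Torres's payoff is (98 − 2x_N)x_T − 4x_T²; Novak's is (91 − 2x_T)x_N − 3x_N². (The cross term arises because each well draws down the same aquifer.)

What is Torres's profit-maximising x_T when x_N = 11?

Expanding Torres's payoff: 98x_T − 2x_Nx_T − 4x_T².
∂π/∂x_T = 98 − 2x_N − 8x_T = 0, so x_T = 12.25 − 0.25x_N.
At x_N = 11: x_T = 12.25 − 0.25·11 = 9.5.

9.5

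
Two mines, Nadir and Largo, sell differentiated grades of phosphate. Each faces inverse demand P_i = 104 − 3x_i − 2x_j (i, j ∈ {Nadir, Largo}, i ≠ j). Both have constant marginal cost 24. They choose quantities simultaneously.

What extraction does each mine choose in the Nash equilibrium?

10

Mine Nadir's profit: π = x_{Nadir}(104 − 3x_{Nadir} − 2x_{Largo}) − 24x_{Nadir}.
∂π/∂x_{Nadir} = 80 − 6x_{Nadir} − 2x_{Largo} = 0 ⇒ x_{Nadir} = 40/3 − (1/3)x_{Largo}.
Setting x_{Nadir} = x_{Largo} in the reaction function: x_{Nadir} = 40/3 − (1/3)x_{Nadir}, so x_{Nadir} = (40/3) / (4/3) = 10.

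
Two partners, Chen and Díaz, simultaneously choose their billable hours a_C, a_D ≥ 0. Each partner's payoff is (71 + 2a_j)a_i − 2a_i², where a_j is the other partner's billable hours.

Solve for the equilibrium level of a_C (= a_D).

Chen's payoff is (71 + 2a_D)a_C − 2a_C².
∂π/∂a_C = 71 + 2a_D − 4a_C = 0, so a_C = 17.75 + 0.5a_D.
The game is symmetric, so in equilibrium a_D = a_C: the reaction function gives 0.5a_C = 17.75, hence a_C = 35.5.

35.5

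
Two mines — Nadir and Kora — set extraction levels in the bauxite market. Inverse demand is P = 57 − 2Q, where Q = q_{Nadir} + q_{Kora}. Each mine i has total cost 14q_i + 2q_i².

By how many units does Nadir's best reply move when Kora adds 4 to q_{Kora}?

Mine Nadir's profit: π = q_{Nadir}(57 − 2(q_{Nadir} + q_{Kora})) − 14q_{Nadir} − 2q_{Nadir}².
∂π/∂q_{Nadir} = 43 − 8q_{Nadir} − 2q_{Kora} = 0, so q_{Nadir} = 5.375 − 0.25q_{Kora}.
The reaction-function slope is −0.25, so a 4-unit rise in q_{Kora} moves q_{Nadir} by −0.25 × 4 = −1. Nadir's best response falls — the actions are strategic substitutes.

-1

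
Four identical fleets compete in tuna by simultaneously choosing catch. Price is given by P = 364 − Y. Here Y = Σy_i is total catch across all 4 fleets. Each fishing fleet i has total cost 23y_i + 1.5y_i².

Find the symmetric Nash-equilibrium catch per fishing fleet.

42.625

A representative fishing fleet's profit is π_i = y_i(364 − Y) − 23y_i − 1.5y_i², with Y = y_i + Σ_{j≠i} y_j.
First-order condition: 341 − 5y_i − Σ_{j≠i} y_j = 0.
In a symmetric equilibrium every fishing fleet chooses the same y, so Σ_{j≠i} y_j = 3y. The condition becomes 341 − 8y = 0, giving y = 341/8 = 42.625.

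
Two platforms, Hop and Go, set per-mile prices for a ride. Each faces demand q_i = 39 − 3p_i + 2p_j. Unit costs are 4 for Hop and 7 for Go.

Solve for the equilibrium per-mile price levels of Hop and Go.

Hop's profit: π = (p_{Hop} − 4)(39 − 3p_{Hop} + 2p_{Go}).
∂π/∂p_{Hop} = 51 − 6p_{Hop} + 2p_{Go} = 0 ⇒ p_{Hop} = 8.5 + (1/3)p_{Go}.
Similarly p_{Go} = 10 + (1/3)p_{Hop}.
Plugging p_{Go} into Hop's best response: p_{Hop} = 8.5 + (1/3)(10 + (1/3)p_{Hop}) ⇒ (8/9)p_{Hop} = 71/6, so p_{Hop} = 13.3125.
Then p_{Go} = 10 + (1/3)·13.3125 = 14.4375.

13.3125, 14.4375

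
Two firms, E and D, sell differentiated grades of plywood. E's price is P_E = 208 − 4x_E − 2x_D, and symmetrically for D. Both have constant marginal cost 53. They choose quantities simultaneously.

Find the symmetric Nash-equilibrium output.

15.5

Firm E's profit: π = x_E(208 − 4x_E − 2x_D) − 53x_E.
∂π/∂x_E = 155 − 8x_E − 2x_D = 0 ⇒ x_E = 19.375 − 0.25x_D.
Setting x_E = x_D in the reaction function: x_E = 19.375 − 0.25x_E, so x_E = 19.375 / 1.25 = 15.5.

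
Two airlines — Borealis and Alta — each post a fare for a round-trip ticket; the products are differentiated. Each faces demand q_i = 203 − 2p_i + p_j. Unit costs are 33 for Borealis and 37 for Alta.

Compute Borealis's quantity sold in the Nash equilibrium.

114.4

Borealis's profit: π = (p_{Borealis} − 33)(203 − 2p_{Borealis} + p_{Alta}).
∂π/∂p_{Borealis} = 269 − 4p_{Borealis} + p_{Alta} = 0 ⇒ p_{Borealis} = 67.25 + 0.25p_{Alta}.
Similarly p_{Alta} = 69.25 + 0.25p_{Borealis}.
Plugging p_{Alta} into Borealis's best response: p_{Borealis} = 67.25 + 0.25(69.25 + 0.25p_{Borealis}) ⇒ 0.9375p_{Borealis} = 84.5625, so p_{Borealis} = 90.2.
Then p_{Alta} = 69.25 + 0.25·90.2 = 91.8.
q_{Borealis} = 203 − 2·90.2 + 91.8 = 114.4.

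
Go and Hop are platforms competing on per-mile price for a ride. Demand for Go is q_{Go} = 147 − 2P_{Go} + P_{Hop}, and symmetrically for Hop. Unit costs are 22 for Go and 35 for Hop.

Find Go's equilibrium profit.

Go's profit: π = (P_{Go} − 22)(147 − 2P_{Go} + P_{Hop}).
∂π/∂P_{Go} = 191 − 4P_{Go} + P_{Hop} = 0 ⇒ P_{Go} = 47.75 + 0.25P_{Hop}.
Similarly P_{Hop} = 54.25 + 0.25P_{Go}.
Substituting the second reaction function into the first: P_{Go} = 47.75 + 0.25(54.25 + 0.25P_{Go}), which gives 0.9375P_{Go} = 61.3125 ⇒ P_{Go} = 65.4.
Then P_{Hop} = 54.25 + 0.25·65.4 = 70.6.
q_{Go} = 147 − 2·65.4 + 70.6 = 86.8.
Profit = (65.4 − 22)·86.8 = 3767.12.

3767.12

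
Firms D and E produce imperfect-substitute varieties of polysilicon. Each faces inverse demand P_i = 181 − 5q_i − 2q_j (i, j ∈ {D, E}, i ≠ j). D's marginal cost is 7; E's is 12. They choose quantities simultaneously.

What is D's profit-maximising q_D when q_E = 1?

17.2

Firm D's profit: π = q_D(181 − 5q_D − 2q_E) − 7q_D.
∂π/∂q_D = 174 − 10q_D − 2q_E = 0 ⇒ q_D = 17.4 − 0.2q_E.
At q_E = 1: q_D = 17.4 − 0.2·1 = 17.2.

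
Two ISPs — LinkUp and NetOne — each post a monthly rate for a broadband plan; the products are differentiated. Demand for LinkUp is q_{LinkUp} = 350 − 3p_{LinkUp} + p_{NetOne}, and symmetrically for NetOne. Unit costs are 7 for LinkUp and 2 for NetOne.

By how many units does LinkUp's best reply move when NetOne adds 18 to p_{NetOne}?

3

LinkUp's profit: π = (p_{LinkUp} − 7)(350 − 3p_{LinkUp} + p_{NetOne}).
∂π/∂p_{LinkUp} = 371 − 6p_{LinkUp} + p_{NetOne} = 0 ⇒ p_{LinkUp} = 371/6 + (1/6)p_{NetOne}.
The reaction-function slope is 1/6, so an 18-unit rise in p_{NetOne} moves p_{LinkUp} by 1/6 × 18 = 3. LinkUp's best response rises — the actions are strategic complements.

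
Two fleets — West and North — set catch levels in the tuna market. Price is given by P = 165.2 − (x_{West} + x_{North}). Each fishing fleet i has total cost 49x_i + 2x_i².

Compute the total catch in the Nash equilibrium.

Fishing fleet West's profit: π = x_{West}(165.2 − (x_{West} + x_{North})) − 49x_{West} − 2x_{West}².
∂π/∂x_{West} = 116.2 − 6x_{West} − x_{North} = 0, so x_{West} = 581/30 − (1/6)x_{North}.
Setting x_{West} = x_{North} in the reaction function: x_{West} = 581/30 − (1/6)x_{West}, so x_{West} = (581/30) / (7/6) = 16.6.
Total catch: 16.6 + 16.6 = 33.2.

33.2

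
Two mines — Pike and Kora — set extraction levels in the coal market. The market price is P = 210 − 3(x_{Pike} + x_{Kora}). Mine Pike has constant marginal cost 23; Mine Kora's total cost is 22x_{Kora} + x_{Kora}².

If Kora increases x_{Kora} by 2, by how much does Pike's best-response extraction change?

-1

Mine Pike's profit: π = x_{Pike}(210 − 3(x_{Pike} + x_{Kora})) − 23x_{Pike}.
∂π/∂x_{Pike} = 187 − 6x_{Pike} − 3x_{Kora} = 0, so x_{Pike} = 187/6 − 0.5x_{Kora}.
The reaction-function slope is −0.5, so a 2-unit rise in x_{Kora} moves x_{Pike} by −0.5 × 2 = −1. Pike's best response falls — the actions are strategic substitutes.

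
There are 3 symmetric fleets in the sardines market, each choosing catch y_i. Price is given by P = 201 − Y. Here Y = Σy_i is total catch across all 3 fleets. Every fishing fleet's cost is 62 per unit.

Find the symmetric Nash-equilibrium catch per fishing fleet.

A representative fishing fleet's profit is π_i = y_i(201 − Y) − 62y_i, with Y = y_i + Σ_{j≠i} y_j.
First-order condition: 139 − 2y_i − Σ_{j≠i} y_j = 0.
Imposing symmetry (y_j = y for all j) turns Σ_{j≠i} y_j into 2y, so 139 = 4y and y = 34.75.

34.75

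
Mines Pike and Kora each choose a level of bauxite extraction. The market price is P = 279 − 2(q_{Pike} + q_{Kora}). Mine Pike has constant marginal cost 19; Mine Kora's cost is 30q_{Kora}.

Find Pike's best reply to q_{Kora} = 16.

57

Mine Pike's profit: π = q_{Pike}(279 − 2(q_{Pike} + q_{Kora})) − 19q_{Pike}.
∂π/∂q_{Pike} = 260 − 4q_{Pike} − 2q_{Kora} = 0, so q_{Pike} = 65 − 0.5q_{Kora}.
At q_{Kora} = 16: q_{Pike} = 65 − 0.5·16 = 57.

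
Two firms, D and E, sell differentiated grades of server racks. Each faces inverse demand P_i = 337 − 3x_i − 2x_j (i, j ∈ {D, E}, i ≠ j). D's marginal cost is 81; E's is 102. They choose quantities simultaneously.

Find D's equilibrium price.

180.9375

Firm D's profit: π = x_D(337 − 3x_D − 2x_E) − 81x_D.
∂π/∂x_D = 256 − 6x_D − 2x_E = 0 ⇒ x_D = 128/3 − (1/3)x_E.
Similarly x_E = 235/6 − (1/3)x_D.
Plugging x_E into D's best response: x_D = 128/3 − (1/3)(235/6 − (1/3)x_D) ⇒ (8/9)x_D = 533/18, so x_D = 33.3125.
Then x_E = 235/6 − (1/3)·33.3125 = 28.0625.
P_D = 337 − 3·33.3125 − 2·28.0625 = 180.9375.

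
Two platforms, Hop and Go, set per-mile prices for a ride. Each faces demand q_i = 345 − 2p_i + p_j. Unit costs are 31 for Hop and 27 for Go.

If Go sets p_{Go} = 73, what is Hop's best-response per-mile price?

Hop's profit: π = (p_{Hop} − 31)(345 − 2p_{Hop} + p_{Go}).
∂π/∂p_{Hop} = 407 − 4p_{Hop} + p_{Go} = 0 ⇒ p_{Hop} = 101.75 + 0.25p_{Go}.
At p_{Go} = 73: p_{Hop} = 101.75 + 0.25·73 = 120.

120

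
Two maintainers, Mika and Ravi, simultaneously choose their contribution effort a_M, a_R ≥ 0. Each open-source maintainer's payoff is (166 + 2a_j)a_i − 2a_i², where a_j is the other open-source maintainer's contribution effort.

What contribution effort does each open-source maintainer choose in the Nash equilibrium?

Mika's payoff is (166 + 2a_R)a_M − 2a_M².
∂π/∂a_M = 166 + 2a_R − 4a_M = 0, so a_M = 41.5 + 0.5a_R.
Setting a_M = a_R in the reaction function: a_M = 41.5 + 0.5a_M, so a_M = 41.5 / 0.5 = 83.

83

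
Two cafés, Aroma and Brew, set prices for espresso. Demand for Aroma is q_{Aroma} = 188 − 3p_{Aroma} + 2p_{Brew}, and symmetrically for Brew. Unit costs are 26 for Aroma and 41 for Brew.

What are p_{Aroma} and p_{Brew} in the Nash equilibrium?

69.3125, 74.9375

Aroma's profit: π = (p_{Aroma} − 26)(188 − 3p_{Aroma} + 2p_{Brew}).
∂π/∂p_{Aroma} = 266 − 6p_{Aroma} + 2p_{Brew} = 0 ⇒ p_{Aroma} = 133/3 + (1/3)p_{Brew}.
Similarly p_{Brew} = 311/6 + (1/3)p_{Aroma}.
Substituting the second reaction function into the first: p_{Aroma} = 133/3 + (1/3)(311/6 + (1/3)p_{Aroma}), which gives (8/9)p_{Aroma} = 1109/18 ⇒ p_{Aroma} = 69.3125.
Then p_{Brew} = 311/6 + (1/3)·69.3125 = 74.9375.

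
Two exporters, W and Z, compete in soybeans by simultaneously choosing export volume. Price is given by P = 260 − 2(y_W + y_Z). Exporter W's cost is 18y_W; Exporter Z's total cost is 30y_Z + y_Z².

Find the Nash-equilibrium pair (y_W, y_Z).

49.6, 21.8

Exporter W's profit: π = y_W(260 − 2(y_W + y_Z)) − 18y_W.
∂π/∂y_W = 242 − 4y_W − 2y_Z = 0, so y_W = 60.5 − 0.5y_Z.
For Z: ∂π/∂y_Z = 230 − 6y_Z − 2y_W = 0 ⇒ y_Z = 115/3 − (1/3)y_W.
Plugging y_Z into W's best response: y_W = 60.5 − 0.5(115/3 − (1/3)y_W) ⇒ (5/6)y_W = 124/3, so y_W = 49.6.
Then y_Z = 115/3 − (1/3)·49.6 = 21.8.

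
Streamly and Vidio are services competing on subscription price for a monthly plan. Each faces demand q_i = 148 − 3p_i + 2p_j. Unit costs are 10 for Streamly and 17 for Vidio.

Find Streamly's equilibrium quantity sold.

107.4375

Streamly's profit: π = (p_{Streamly} − 10)(148 − 3p_{Streamly} + 2p_{Vidio}).
∂π/∂p_{Streamly} = 178 − 6p_{Streamly} + 2p_{Vidio} = 0 ⇒ p_{Streamly} = 89/3 + (1/3)p_{Vidio}.
Similarly p_{Vidio} = 199/6 + (1/3)p_{Streamly}.
Solving the two reaction functions simultaneously: (1 − (1/3)(1/3))p_{Streamly} = 89/3 + (1/3)·(199/6), so (8/9)p_{Streamly} = 733/18 and p_{Streamly} = 45.8125.
Then p_{Vidio} = 199/6 + (1/3)·45.8125 = 48.4375.
q_{Streamly} = 148 − 3·45.8125 + 2·48.4375 = 107.4375.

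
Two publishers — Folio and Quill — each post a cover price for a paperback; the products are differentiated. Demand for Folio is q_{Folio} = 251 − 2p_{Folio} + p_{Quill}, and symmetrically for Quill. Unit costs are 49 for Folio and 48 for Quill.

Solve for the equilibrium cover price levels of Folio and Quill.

116.2, 115.8

Folio's profit: π = (p_{Folio} − 49)(251 − 2p_{Folio} + p_{Quill}).
∂π/∂p_{Folio} = 349 − 4p_{Folio} + p_{Quill} = 0 ⇒ p_{Folio} = 87.25 + 0.25p_{Quill}.
Similarly p_{Quill} = 86.75 + 0.25p_{Folio}.
Plugging p_{Quill} into Folio's best response: p_{Folio} = 87.25 + 0.25(86.75 + 0.25p_{Folio}) ⇒ 0.9375p_{Folio} = 108.9375, so p_{Folio} = 116.2.
Then p_{Quill} = 86.75 + 0.25·116.2 = 115.8.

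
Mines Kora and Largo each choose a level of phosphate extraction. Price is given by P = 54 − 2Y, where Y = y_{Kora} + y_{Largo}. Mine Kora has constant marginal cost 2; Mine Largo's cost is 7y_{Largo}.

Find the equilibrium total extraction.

Mine Kora's profit: π = y_{Kora}(54 − 2(y_{Kora} + y_{Largo})) − 2y_{Kora}.
∂π/∂y_{Kora} = 52 − 4y_{Kora} − 2y_{Largo} = 0, so y_{Kora} = 13 − 0.5y_{Largo}.
By the same steps for Largo: y_{Largo} = 11.75 − 0.5y_{Kora}.
Plugging y_{Largo} into Kora's best response: y_{Kora} = 13 − 0.5(11.75 − 0.5y_{Kora}) ⇒ 0.75y_{Kora} = 7.125, so y_{Kora} = 9.5.
Then y_{Largo} = 11.75 − 0.5·9.5 = 7.
Total extraction: 9.5 + 7 = 16.5.

16.5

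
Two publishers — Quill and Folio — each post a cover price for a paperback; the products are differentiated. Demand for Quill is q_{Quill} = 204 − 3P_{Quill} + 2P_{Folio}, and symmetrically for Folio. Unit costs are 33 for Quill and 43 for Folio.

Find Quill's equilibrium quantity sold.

Quill's profit: π = (P_{Quill} − 33)(204 − 3P_{Quill} + 2P_{Folio}).
∂π/∂P_{Quill} = 303 − 6P_{Quill} + 2P_{Folio} = 0 ⇒ P_{Quill} = 50.5 + (1/3)P_{Folio}.
Similarly P_{Folio} = 55.5 + (1/3)P_{Quill}.
Substituting the second reaction function into the first: P_{Quill} = 50.5 + (1/3)(55.5 + (1/3)P_{Quill}), which gives (8/9)P_{Quill} = 69 ⇒ P_{Quill} = 77.625.
Then P_{Folio} = 55.5 + (1/3)·77.625 = 81.375.
q_{Quill} = 204 − 3·77.625 + 2·81.375 = 133.875.

133.875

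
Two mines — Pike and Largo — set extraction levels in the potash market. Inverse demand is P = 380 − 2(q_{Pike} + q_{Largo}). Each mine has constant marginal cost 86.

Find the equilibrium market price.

Mine Pike's profit: π = q_{Pike}(380 − 2(q_{Pike} + q_{Largo})) − 86q_{Pike}.
∂π/∂q_{Pike} = 294 − 4q_{Pike} − 2q_{Largo} = 0, so q_{Pike} = 73.5 − 0.5q_{Largo}.
Setting q_{Pike} = q_{Largo} in the reaction function: q_{Pike} = 73.5 − 0.5q_{Pike}, so q_{Pike} = 73.5 / 1.5 = 49.
Equilibrium price: P = 380 − 2·98 = 184.

184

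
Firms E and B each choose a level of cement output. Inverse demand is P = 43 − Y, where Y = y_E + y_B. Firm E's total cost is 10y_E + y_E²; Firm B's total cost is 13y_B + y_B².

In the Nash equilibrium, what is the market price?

30.4

Firm E's profit: π = y_E(43 − (y_E + y_B)) − 10y_E − y_E².
∂π/∂y_E = 33 − 4y_E − y_B = 0, so y_E = 8.25 − 0.25y_B.
By the same steps for B: y_B = 7.5 − 0.25y_E.
Substituting the second reaction function into the first: y_E = 8.25 − 0.25(7.5 − 0.25y_E), which gives 0.9375y_E = 6.375 ⇒ y_E = 6.8.
Then y_B = 7.5 − 0.25·6.8 = 5.8.
Equilibrium price: P = 43 − 12.6 = 30.4.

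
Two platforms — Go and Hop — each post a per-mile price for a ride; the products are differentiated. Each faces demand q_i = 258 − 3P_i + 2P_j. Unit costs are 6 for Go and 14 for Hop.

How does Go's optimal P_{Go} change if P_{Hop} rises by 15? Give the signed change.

5

Go's profit: π = (P_{Go} − 6)(258 − 3P_{Go} + 2P_{Hop}).
∂π/∂P_{Go} = 276 − 6P_{Go} + 2P_{Hop} = 0 ⇒ P_{Go} = 46 + (1/3)P_{Hop}.
The reaction-function slope is 1/3, so a 15-unit rise in P_{Hop} moves P_{Go} by 1/3 × 15 = 5. Go's best response rises — the actions are strategic complements.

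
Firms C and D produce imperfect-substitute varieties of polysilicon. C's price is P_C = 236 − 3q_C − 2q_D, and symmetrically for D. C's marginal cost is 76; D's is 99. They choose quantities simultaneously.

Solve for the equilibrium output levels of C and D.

21.4375, 15.6875

Firm C's profit: π = q_C(236 − 3q_C − 2q_D) − 76q_C.
∂π/∂q_C = 160 − 6q_C − 2q_D = 0 ⇒ q_C = 80/3 − (1/3)q_D.
Similarly q_D = 137/6 − (1/3)q_C.
Solving the two reaction functions simultaneously: (1 − (−1/3)(−1/3))q_C = 80/3 − (1/3)·(137/6), so (8/9)q_C = 343/18 and q_C = 21.4375.
Then q_D = 137/6 − (1/3)·21.4375 = 15.6875.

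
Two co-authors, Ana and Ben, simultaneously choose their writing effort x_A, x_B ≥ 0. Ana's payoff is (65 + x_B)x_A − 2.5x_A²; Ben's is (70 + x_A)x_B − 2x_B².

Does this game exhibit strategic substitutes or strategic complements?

strategic complements

Expanding Ana's payoff: 65x_A + x_Bx_A − 2.5x_A².
∂π/∂x_A = 65 + x_B − 5x_A = 0, so x_A = 13 + 0.2x_B.
The best-response slope dx_A/dx_B = 0.2 > 0: the reaction function is upward-sloping, so the choices are strategic complements.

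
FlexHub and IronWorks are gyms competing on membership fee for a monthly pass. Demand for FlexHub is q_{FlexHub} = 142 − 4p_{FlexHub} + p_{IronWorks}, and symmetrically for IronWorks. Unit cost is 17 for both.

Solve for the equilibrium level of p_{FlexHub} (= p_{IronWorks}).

30

FlexHub's profit: π = (p_{FlexHub} − 17)(142 − 4p_{FlexHub} + p_{IronWorks}).
∂π/∂p_{FlexHub} = 210 − 8p_{FlexHub} + p_{IronWorks} = 0 ⇒ p_{FlexHub} = 26.25 + 0.125p_{IronWorks}.
Setting p_{FlexHub} = p_{IronWorks} in the reaction function: p_{FlexHub} = 26.25 + 0.125p_{FlexHub}, so p_{FlexHub} = 26.25 / 0.875 = 30.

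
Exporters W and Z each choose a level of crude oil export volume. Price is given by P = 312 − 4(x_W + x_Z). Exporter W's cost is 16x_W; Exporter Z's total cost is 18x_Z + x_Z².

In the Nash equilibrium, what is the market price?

127.5

Exporter W's profit: π = x_W(312 − 4(x_W + x_Z)) − 16x_W.
∂π/∂x_W = 296 − 8x_W − 4x_Z = 0, so x_W = 37 − 0.5x_Z.
For Z: ∂π/∂x_Z = 294 − 10x_Z − 4x_W = 0 ⇒ x_Z = 29.4 − 0.4x_W.
Plugging x_Z into W's best response: x_W = 37 − 0.5(29.4 − 0.4x_W) ⇒ 0.8x_W = 22.3, so x_W = 27.875.
Then x_Z = 29.4 − 0.4·27.875 = 18.25.
Equilibrium price: P = 312 − 4·46.125 = 127.5.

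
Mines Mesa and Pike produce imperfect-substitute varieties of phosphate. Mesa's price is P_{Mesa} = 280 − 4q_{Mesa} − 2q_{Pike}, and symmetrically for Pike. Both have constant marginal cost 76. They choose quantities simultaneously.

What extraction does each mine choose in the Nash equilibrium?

Mine Mesa's profit: π = q_{Mesa}(280 − 4q_{Mesa} − 2q_{Pike}) − 76q_{Mesa}.
∂π/∂q_{Mesa} = 204 − 8q_{Mesa} − 2q_{Pike} = 0 ⇒ q_{Mesa} = 25.5 − 0.25q_{Pike}.
By symmetry q_{Pike} = q_{Mesa}; substituting into the reaction function, 1.25q_{Mesa} = 25.5 and q_{Mesa} = 20.4.

20.4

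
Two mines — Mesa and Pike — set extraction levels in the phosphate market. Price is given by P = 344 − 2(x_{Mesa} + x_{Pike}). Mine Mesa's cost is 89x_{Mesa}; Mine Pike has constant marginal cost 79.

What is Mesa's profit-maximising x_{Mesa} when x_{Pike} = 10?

Mine Mesa's profit: π = x_{Mesa}(344 − 2(x_{Mesa} + x_{Pike})) − 89x_{Mesa}.
∂π/∂x_{Mesa} = 255 − 4x_{Mesa} − 2x_{Pike} = 0, so x_{Mesa} = 63.75 − 0.5x_{Pike}.
At x_{Pike} = 10: x_{Mesa} = 63.75 − 0.5·10 = 58.75.

58.75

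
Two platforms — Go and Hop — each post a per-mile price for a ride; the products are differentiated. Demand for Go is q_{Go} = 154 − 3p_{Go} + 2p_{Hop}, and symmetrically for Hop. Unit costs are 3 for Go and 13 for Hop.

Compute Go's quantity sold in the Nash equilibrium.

Go's profit: π = (p_{Go} − 3)(154 − 3p_{Go} + 2p_{Hop}).
∂π/∂p_{Go} = 163 − 6p_{Go} + 2p_{Hop} = 0 ⇒ p_{Go} = 163/6 + (1/3)p_{Hop}.
Similarly p_{Hop} = 193/6 + (1/3)p_{Go}.
Substituting the second reaction function into the first: p_{Go} = 163/6 + (1/3)(193/6 + (1/3)p_{Go}), which gives (8/9)p_{Go} = 341/9 ⇒ p_{Go} = 42.625.
Then p_{Hop} = 193/6 + (1/3)·42.625 = 46.375.
q_{Go} = 154 − 3·42.625 + 2·46.375 = 118.875.

118.875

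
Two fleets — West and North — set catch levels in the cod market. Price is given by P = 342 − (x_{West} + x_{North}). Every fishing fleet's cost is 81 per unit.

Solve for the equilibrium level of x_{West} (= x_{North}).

Fishing fleet West's profit: π = x_{West}(342 − (x_{West} + x_{North})) − 81x_{West}.
∂π/∂x_{West} = 261 − 2x_{West} − x_{North} = 0, so x_{West} = 130.5 − 0.5x_{North}.
By symmetry x_{North} = x_{West}; substituting into the reaction function, 1.5x_{West} = 130.5 and x_{West} = 87.

87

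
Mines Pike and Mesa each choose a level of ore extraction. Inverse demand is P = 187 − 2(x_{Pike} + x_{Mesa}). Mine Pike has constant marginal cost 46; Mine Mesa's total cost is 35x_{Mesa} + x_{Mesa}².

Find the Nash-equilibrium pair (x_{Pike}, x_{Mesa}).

Mine Pike's profit: π = x_{Pike}(187 − 2(x_{Pike} + x_{Mesa})) − 46x_{Pike}.
∂π/∂x_{Pike} = 141 − 4x_{Pike} − 2x_{Mesa} = 0, so x_{Pike} = 35.25 − 0.5x_{Mesa}.
For Mesa: ∂π/∂x_{Mesa} = 152 − 6x_{Mesa} − 2x_{Pike} = 0 ⇒ x_{Mesa} = 76/3 − (1/3)x_{Pike}.
Solving the two reaction functions simultaneously: (1 − (−0.5)(−1/3))x_{Pike} = 35.25 − 0.5·(76/3), so (5/6)x_{Pike} = 271/12 and x_{Pike} = 27.1.
Then x_{Mesa} = 76/3 − (1/3)·27.1 = 16.3.

27.1, 16.3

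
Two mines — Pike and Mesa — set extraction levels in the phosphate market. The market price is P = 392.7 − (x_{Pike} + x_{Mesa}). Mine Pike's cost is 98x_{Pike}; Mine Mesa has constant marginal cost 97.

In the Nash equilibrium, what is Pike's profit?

Mine Pike's profit: π = x_{Pike}(392.7 − (x_{Pike} + x_{Mesa})) − 98x_{Pike}.
∂π/∂x_{Pike} = 294.7 − 2x_{Pike} − x_{Mesa} = 0, so x_{Pike} = 147.35 − 0.5x_{Mesa}.
By the same steps for Mesa: x_{Mesa} = 147.85 − 0.5x_{Pike}.
Solving the two reaction functions simultaneously: (1 − (−0.5)(−0.5))x_{Pike} = 147.35 − 0.5·147.85, so 0.75x_{Pike} = 73.425 and x_{Pike} = 97.9.
Then x_{Mesa} = 147.85 − 0.5·97.9 = 98.9.
Price P = 392.7 − 196.8 = 195.9.
Pike's profit: (195.9 − 98)·97.9 = 9584.41.

9584.41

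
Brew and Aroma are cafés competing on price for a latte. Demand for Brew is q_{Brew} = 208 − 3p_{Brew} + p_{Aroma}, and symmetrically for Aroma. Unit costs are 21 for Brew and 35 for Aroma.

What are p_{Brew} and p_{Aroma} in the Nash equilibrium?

Brew's profit: π = (p_{Brew} − 21)(208 − 3p_{Brew} + p_{Aroma}).
∂π/∂p_{Brew} = 271 − 6p_{Brew} + p_{Aroma} = 0 ⇒ p_{Brew} = 271/6 + (1/6)p_{Aroma}.
Similarly p_{Aroma} = 313/6 + (1/6)p_{Brew}.
Plugging p_{Aroma} into Brew's best response: p_{Brew} = 271/6 + (1/6)(313/6 + (1/6)p_{Brew}) ⇒ (35/36)p_{Brew} = 1939/36, so p_{Brew} = 55.4.
Then p_{Aroma} = 313/6 + (1/6)·55.4 = 61.4.

55.4, 61.4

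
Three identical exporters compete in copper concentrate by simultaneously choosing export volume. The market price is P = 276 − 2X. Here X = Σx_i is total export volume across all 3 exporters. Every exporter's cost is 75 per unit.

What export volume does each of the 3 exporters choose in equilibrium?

25.125

A representative exporter's profit is π_i = x_i(276 − 2X) − 75x_i, with X = x_i + Σ_{j≠i} x_j.
First-order condition: 201 − 4x_i − 2Σ_{j≠i} x_j = 0.
Imposing symmetry (x_j = x for all j) turns Σ_{j≠i} x_j into 2x, so 201 = 8x and x = 25.125.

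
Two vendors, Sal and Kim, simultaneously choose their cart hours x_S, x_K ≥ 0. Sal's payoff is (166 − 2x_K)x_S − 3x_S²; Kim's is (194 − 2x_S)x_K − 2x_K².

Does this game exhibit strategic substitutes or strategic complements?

Expanding Sal's payoff: 166x_S − 2x_Kx_S − 3x_S².
∂π/∂x_S = 166 − 2x_K − 6x_S = 0, so x_S = 83/3 − (1/3)x_K.
The best-response slope dx_S/dx_K = −1/3 < 0: the reaction function is downward-sloping, so the choices are strategic substitutes.

strategic substitutes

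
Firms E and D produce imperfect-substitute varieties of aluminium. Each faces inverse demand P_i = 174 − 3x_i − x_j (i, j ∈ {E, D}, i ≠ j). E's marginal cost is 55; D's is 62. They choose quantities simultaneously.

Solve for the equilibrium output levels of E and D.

Firm E's profit: π = x_E(174 − 3x_E − x_D) − 55x_E.
∂π/∂x_E = 119 − 6x_E − x_D = 0 ⇒ x_E = 119/6 − (1/6)x_D.
Similarly x_D = 56/3 − (1/6)x_E.
Solving the two reaction functions simultaneously: (1 − (−1/6)(−1/6))x_E = 119/6 − (1/6)·(56/3), so (35/36)x_E = 301/18 and x_E = 17.2.
Then x_D = 56/3 − (1/6)·17.2 = 15.8.

17.2, 15.8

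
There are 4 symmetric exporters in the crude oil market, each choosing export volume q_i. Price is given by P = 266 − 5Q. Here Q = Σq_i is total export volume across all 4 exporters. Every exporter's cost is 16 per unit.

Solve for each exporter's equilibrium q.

A representative exporter's profit is π_i = q_i(266 − 5Q) − 16q_i, with Q = q_i + Σ_{j≠i} q_j.
First-order condition: 250 − 10q_i − 5Σ_{j≠i} q_j = 0.
In a symmetric equilibrium every exporter chooses the same q, so Σ_{j≠i} q_j = 3q. The condition becomes 250 − 25q = 0, giving q = 250/25 = 10.

10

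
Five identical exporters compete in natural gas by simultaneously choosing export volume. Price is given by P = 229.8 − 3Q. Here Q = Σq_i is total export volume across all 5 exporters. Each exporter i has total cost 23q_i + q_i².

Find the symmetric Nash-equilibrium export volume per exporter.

A representative exporter's profit is π_i = q_i(229.8 − 3Q) − 23q_i − q_i², with Q = q_i + Σ_{j≠i} q_j.
First-order condition: 206.8 − 8q_i − 3Σ_{j≠i} q_j = 0.
In a symmetric equilibrium every exporter chooses the same q, so Σ_{j≠i} q_j = 4q. The condition becomes 206.8 − 20q = 0, giving q = 206.8/20 = 10.34.

10.34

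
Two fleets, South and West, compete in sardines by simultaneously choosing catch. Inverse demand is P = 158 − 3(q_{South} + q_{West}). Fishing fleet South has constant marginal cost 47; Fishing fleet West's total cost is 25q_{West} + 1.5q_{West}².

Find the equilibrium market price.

Fishing fleet South's profit: π = q_{South}(158 − 3(q_{South} + q_{West})) − 47q_{South}.
∂π/∂q_{South} = 111 − 6q_{South} − 3q_{West} = 0, so q_{South} = 18.5 − 0.5q_{West}.
For West: ∂π/∂q_{West} = 133 − 9q_{West} − 3q_{South} = 0 ⇒ q_{West} = 133/9 − (1/3)q_{South}.
Plugging q_{West} into South's best response: q_{South} = 18.5 − 0.5(133/9 − (1/3)q_{South}) ⇒ (5/6)q_{South} = 100/9, so q_{South} = 40/3.
Then q_{West} = 133/9 − (1/3)·(40/3) = 31/3.
Equilibrium price: P = 158 − 3·(71/3) = 87.

87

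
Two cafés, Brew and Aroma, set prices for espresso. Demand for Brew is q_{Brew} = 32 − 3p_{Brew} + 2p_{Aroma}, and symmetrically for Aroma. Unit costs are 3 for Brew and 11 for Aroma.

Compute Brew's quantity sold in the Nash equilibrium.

Brew's profit: π = (p_{Brew} − 3)(32 − 3p_{Brew} + 2p_{Aroma}).
∂π/∂p_{Brew} = 41 − 6p_{Brew} + 2p_{Aroma} = 0 ⇒ p_{Brew} = 41/6 + (1/3)p_{Aroma}.
Similarly p_{Aroma} = 65/6 + (1/3)p_{Brew}.
Plugging p_{Aroma} into Brew's best response: p_{Brew} = 41/6 + (1/3)(65/6 + (1/3)p_{Brew}) ⇒ (8/9)p_{Brew} = 94/9, so p_{Brew} = 11.75.
Then p_{Aroma} = 65/6 + (1/3)·11.75 = 14.75.
q_{Brew} = 32 − 3·11.75 + 2·14.75 = 26.25.

26.25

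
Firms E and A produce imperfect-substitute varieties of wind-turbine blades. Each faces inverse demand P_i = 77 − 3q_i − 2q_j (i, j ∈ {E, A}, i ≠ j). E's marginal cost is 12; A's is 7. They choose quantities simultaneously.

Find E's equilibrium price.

Firm E's profit: π = q_E(77 − 3q_E − 2q_A) − 12q_E.
∂π/∂q_E = 65 − 6q_E − 2q_A = 0 ⇒ q_E = 65/6 − (1/3)q_A.
Similarly q_A = 35/3 − (1/3)q_E.
Solving the two reaction functions simultaneously: (1 − (−1/3)(−1/3))q_E = 65/6 − (1/3)·(35/3), so (8/9)q_E = 125/18 and q_E = 7.8125.
Then q_A = 35/3 − (1/3)·7.8125 = 9.0625.
P_E = 77 − 3·7.8125 − 2·9.0625 = 35.4375.

35.4375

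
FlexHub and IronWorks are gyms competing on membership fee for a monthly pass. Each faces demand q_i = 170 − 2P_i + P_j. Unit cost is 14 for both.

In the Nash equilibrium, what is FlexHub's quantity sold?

FlexHub's profit: π = (P_{FlexHub} − 14)(170 − 2P_{FlexHub} + P_{IronWorks}).
∂π/∂P_{FlexHub} = 198 − 4P_{FlexHub} + P_{IronWorks} = 0 ⇒ P_{FlexHub} = 49.5 + 0.25P_{IronWorks}.
The game is symmetric, so in equilibrium P_{IronWorks} = P_{FlexHub}: the reaction function gives 0.75P_{FlexHub} = 49.5, hence P_{FlexHub} = 66.
q_{FlexHub} = 170 − 2·66 + 66 = 104.

104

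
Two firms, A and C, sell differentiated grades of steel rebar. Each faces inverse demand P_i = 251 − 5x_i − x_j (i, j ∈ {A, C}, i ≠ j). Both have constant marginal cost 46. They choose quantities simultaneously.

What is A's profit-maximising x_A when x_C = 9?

19.6

Firm A's profit: π = x_A(251 − 5x_A − x_C) − 46x_A.
∂π/∂x_A = 205 − 10x_A − x_C = 0 ⇒ x_A = 20.5 − 0.1x_C.
At x_C = 9: x_A = 20.5 − 0.1·9 = 19.6.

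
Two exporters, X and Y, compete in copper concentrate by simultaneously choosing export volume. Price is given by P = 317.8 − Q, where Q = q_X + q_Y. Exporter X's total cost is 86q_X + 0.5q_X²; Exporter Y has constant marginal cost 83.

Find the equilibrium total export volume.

Exporter X's profit: π = q_X(317.8 − (q_X + q_Y)) − 86q_X − 0.5q_X².
∂π/∂q_X = 231.8 − 3q_X − q_Y = 0, so q_X = 1159/15 − (1/3)q_Y.
For Y: ∂π/∂q_Y = 234.8 − 2q_Y − q_X = 0 ⇒ q_Y = 117.4 − 0.5q_X.
Plugging q_Y into X's best response: q_X = 1159/15 − (1/3)(117.4 − 0.5q_X) ⇒ (5/6)q_X = 572/15, so q_X = 45.76.
Then q_Y = 117.4 − 0.5·45.76 = 94.52.
Total export volume: 45.76 + 94.52 = 140.28.

140.28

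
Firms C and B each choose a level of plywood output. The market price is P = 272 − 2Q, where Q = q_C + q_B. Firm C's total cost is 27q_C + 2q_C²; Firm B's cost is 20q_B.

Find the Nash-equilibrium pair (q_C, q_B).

Firm C's profit: π = q_C(272 − 2(q_C + q_B)) − 27q_C − 2q_C².
∂π/∂q_C = 245 − 8q_C − 2q_B = 0, so q_C = 30.625 − 0.25q_B.
For B: ∂π/∂q_B = 252 − 4q_B − 2q_C = 0 ⇒ q_B = 63 − 0.5q_C.
Substituting the second reaction function into the first: q_C = 30.625 − 0.25(63 − 0.5q_C), which gives 0.875q_C = 14.875 ⇒ q_C = 17.
Then q_B = 63 − 0.5·17 = 54.5.

17, 54.5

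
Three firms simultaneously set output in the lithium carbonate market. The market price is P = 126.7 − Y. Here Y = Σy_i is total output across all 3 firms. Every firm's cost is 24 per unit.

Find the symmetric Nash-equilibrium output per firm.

A representative firm's profit is π_i = y_i(126.7 − Y) − 24y_i, with Y = y_i + Σ_{j≠i} y_j.
First-order condition: 102.7 − 2y_i − Σ_{j≠i} y_j = 0.
Imposing symmetry (y_j = y for all j) turns Σ_{j≠i} y_j into 2y, so 102.7 = 4y and y = 25.675.

25.675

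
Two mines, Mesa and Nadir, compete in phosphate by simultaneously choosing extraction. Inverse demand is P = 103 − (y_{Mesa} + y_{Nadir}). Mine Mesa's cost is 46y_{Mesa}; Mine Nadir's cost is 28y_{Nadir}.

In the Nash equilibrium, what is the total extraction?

Mine Mesa's profit: π = y_{Mesa}(103 − (y_{Mesa} + y_{Nadir})) − 46y_{Mesa}.
∂π/∂y_{Mesa} = 57 − 2y_{Mesa} − y_{Nadir} = 0, so y_{Mesa} = 28.5 − 0.5y_{Nadir}.
By the same steps for Nadir: y_{Nadir} = 37.5 − 0.5y_{Mesa}.
Solving the two reaction functions simultaneously: (1 − (−0.5)(−0.5))y_{Mesa} = 28.5 − 0.5·37.5, so 0.75y_{Mesa} = 9.75 and y_{Mesa} = 13.
Then y_{Nadir} = 37.5 − 0.5·13 = 31.
Total extraction: 13 + 31 = 44.

44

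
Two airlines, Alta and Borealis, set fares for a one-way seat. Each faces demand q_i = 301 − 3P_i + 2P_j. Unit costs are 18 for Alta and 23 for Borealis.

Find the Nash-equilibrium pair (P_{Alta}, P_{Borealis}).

Alta's profit: π = (P_{Alta} − 18)(301 − 3P_{Alta} + 2P_{Borealis}).
∂π/∂P_{Alta} = 355 − 6P_{Alta} + 2P_{Borealis} = 0 ⇒ P_{Alta} = 355/6 + (1/3)P_{Borealis}.
Similarly P_{Borealis} = 185/3 + (1/3)P_{Alta}.
Plugging P_{Borealis} into Alta's best response: P_{Alta} = 355/6 + (1/3)(185/3 + (1/3)P_{Alta}) ⇒ (8/9)P_{Alta} = 1435/18, so P_{Alta} = 89.6875.
Then P_{Borealis} = 185/3 + (1/3)·89.6875 = 91.5625.

89.6875, 91.5625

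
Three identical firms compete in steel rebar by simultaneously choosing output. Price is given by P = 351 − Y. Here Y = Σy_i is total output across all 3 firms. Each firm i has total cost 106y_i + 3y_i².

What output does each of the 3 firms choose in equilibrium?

A representative firm's profit is π_i = y_i(351 − Y) − 106y_i − 3y_i², with Y = y_i + Σ_{j≠i} y_j.
First-order condition: 245 − 8y_i − Σ_{j≠i} y_j = 0.
With identical firms, set every y_j = y: then 245 − 8y − 2y = 0, i.e. y = 245/10 = 24.5.

24.5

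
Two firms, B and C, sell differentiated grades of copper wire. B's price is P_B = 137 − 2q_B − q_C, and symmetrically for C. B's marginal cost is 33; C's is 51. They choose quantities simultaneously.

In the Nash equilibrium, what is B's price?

Firm B's profit: π = q_B(137 − 2q_B − q_C) − 33q_B.
∂π/∂q_B = 104 − 4q_B − q_C = 0 ⇒ q_B = 26 − 0.25q_C.
Similarly q_C = 21.5 − 0.25q_B.
Solving the two reaction functions simultaneously: (1 − (−0.25)(−0.25))q_B = 26 − 0.25·21.5, so 0.9375q_B = 20.625 and q_B = 22.
Then q_C = 21.5 − 0.25·22 = 16.
P_B = 137 − 2·22 − 16 = 77.

77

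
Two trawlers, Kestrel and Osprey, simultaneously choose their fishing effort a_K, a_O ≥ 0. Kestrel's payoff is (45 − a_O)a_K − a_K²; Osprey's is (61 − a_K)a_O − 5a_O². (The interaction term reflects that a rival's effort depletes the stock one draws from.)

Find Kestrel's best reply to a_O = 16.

Expanding Kestrel's payoff: 45a_K − a_Oa_K − a_K².
∂π/∂a_K = 45 − a_O − 2a_K = 0, so a_K = 22.5 − 0.5a_O.
At a_O = 16: a_K = 22.5 − 0.5·16 = 14.5.

14.5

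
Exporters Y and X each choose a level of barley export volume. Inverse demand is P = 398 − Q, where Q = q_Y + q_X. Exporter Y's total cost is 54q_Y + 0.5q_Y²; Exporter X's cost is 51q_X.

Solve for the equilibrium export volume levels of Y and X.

68.2, 139.4

Exporter Y's profit: π = q_Y(398 − (q_Y + q_X)) − 54q_Y − 0.5q_Y².
∂π/∂q_Y = 344 − 3q_Y − q_X = 0, so q_Y = 344/3 − (1/3)q_X.
For X: ∂π/∂q_X = 347 − 2q_X − q_Y = 0 ⇒ q_X = 173.5 − 0.5q_Y.
Substituting the second reaction function into the first: q_Y = 344/3 − (1/3)(173.5 − 0.5q_Y), which gives (5/6)q_Y = 341/6 ⇒ q_Y = 68.2.
Then q_X = 173.5 − 0.5·68.2 = 139.4.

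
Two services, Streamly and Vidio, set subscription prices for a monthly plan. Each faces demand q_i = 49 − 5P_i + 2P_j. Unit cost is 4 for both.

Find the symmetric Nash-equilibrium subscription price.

8.625

Streamly's profit: π = (P_{Streamly} − 4)(49 − 5P_{Streamly} + 2P_{Vidio}).
∂π/∂P_{Streamly} = 69 − 10P_{Streamly} + 2P_{Vidio} = 0 ⇒ P_{Streamly} = 6.9 + 0.2P_{Vidio}.
The game is symmetric, so in equilibrium P_{Vidio} = P_{Streamly}: the reaction function gives 0.8P_{Streamly} = 6.9, hence P_{Streamly} = 8.625.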